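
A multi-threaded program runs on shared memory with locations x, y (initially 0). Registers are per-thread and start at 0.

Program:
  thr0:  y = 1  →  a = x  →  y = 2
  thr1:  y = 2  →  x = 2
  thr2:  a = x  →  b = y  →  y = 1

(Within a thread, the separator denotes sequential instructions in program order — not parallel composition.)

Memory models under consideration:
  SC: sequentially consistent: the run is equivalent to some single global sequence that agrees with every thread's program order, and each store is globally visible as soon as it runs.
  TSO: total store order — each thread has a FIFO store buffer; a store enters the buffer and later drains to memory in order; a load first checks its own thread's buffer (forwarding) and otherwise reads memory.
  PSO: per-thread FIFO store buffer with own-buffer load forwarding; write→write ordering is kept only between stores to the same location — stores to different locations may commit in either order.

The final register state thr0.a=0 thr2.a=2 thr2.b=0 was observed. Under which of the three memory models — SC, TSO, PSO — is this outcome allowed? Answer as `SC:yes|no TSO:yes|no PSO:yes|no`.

outcome vector order: (thr0.a,thr2.a,thr2.b)
SC: 10 outcomes — {(0,0,0); (0,0,1); (0,0,2); (0,2,1); (0,2,2); (2,0,0); (2,0,1); (2,0,2); (2,2,1); (2,2,2)}
TSO: 10 outcomes — {(0,0,0); (0,0,1); (0,0,2); (0,2,1); (0,2,2); (2,0,0); (2,0,1); (2,0,2); (2,2,1); (2,2,2)}
PSO: 12 outcomes — {(0,0,0); (0,0,1); (0,0,2); (0,2,0); (0,2,1); (0,2,2); (2,0,0); (2,0,1); (2,0,2); (2,2,0); (2,2,1); (2,2,2)}
target (0,2,0) ∈ {PSO}

SC:no TSO:no PSO:yes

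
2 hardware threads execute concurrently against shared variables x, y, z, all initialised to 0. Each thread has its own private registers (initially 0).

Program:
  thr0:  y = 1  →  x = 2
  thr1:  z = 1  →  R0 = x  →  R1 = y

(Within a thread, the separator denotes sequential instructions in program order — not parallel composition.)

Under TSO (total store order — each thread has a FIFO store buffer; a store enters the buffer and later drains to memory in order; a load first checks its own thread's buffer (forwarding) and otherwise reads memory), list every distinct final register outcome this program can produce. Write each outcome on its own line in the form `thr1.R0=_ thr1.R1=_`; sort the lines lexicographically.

outcome vector order: (thr1.R0,thr1.R1)
|TSO outcomes| = 3

thr1.R0=0 thr1.R1=0
thr1.R0=0 thr1.R1=1
thr1.R0=2 thr1.R1=1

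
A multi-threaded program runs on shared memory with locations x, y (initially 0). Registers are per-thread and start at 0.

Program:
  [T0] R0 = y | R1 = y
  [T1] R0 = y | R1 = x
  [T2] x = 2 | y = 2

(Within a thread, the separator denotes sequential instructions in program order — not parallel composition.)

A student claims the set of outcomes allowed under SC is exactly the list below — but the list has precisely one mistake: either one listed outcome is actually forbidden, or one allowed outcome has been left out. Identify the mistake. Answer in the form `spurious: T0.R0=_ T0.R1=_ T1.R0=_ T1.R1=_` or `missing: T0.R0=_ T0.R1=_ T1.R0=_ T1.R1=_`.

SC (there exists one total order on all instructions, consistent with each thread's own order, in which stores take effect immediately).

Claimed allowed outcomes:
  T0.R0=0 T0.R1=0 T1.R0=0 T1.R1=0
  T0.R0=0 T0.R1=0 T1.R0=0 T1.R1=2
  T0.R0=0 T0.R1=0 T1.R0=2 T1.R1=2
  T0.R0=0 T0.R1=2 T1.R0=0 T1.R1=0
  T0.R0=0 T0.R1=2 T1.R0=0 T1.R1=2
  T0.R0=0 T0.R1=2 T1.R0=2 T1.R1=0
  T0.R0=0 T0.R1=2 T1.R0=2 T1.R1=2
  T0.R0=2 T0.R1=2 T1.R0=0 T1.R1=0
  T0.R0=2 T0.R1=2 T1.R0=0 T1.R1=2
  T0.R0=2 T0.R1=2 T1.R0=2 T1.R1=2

outcome vector order: (T0.R0,T0.R1,T1.R0,T1.R1)
SC (9): (0,0,0,0); (0,0,0,2); (0,0,2,2); (0,2,0,0); (0,2,0,2); (0,2,2,2); (2,2,0,0); (2,2,0,2); (2,2,2,2)
claimed∖SC = {(0,2,2,0)}

spurious: T0.R0=0 T0.R1=2 T1.R0=2 T1.R1=0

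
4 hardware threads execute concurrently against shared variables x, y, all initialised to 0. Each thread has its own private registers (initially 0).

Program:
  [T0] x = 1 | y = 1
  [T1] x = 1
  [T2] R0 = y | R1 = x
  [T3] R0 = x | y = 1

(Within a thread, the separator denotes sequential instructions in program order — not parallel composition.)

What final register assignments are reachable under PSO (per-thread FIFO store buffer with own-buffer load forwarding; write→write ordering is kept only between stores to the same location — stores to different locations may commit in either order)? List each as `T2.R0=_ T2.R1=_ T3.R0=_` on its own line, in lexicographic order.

T2.R0=0 T2.R1=0 T3.R0=0
T2.R0=0 T2.R1=0 T3.R0=1
T2.R0=0 T2.R1=1 T3.R0=0
T2.R0=0 T2.R1=1 T3.R0=1
T2.R0=1 T2.R1=0 T3.R0=0
T2.R0=1 T2.R1=0 T3.R0=1
T2.R0=1 T2.R1=1 T3.R0=0
T2.R0=1 T2.R1=1 T3.R0=1

outcome vector order: (T2.R0,T2.R1,T3.R0)
|PSO outcomes| = 8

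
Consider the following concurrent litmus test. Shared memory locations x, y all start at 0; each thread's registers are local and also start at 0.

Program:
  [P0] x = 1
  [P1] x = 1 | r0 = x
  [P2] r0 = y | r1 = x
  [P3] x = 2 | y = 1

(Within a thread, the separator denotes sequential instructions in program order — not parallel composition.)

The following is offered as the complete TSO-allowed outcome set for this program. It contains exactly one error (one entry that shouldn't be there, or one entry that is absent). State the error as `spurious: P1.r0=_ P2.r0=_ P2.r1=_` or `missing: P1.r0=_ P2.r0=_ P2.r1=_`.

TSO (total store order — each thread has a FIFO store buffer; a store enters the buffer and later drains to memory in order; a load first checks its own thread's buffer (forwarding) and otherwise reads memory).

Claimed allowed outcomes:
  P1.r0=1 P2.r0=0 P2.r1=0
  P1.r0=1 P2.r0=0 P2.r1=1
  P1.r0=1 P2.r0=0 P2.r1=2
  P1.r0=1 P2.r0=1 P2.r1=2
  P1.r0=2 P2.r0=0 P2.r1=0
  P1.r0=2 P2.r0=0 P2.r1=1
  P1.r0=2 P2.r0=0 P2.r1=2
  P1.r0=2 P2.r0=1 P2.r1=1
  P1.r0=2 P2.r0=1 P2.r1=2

missing: P1.r0=1 P2.r0=1 P2.r1=1

outcome vector order: (P1.r0,P2.r0,P2.r1)
under TSO → 100; 101; 102; 111; 112; 200; 201; 202; 211; 212
TSO∖claimed = {111}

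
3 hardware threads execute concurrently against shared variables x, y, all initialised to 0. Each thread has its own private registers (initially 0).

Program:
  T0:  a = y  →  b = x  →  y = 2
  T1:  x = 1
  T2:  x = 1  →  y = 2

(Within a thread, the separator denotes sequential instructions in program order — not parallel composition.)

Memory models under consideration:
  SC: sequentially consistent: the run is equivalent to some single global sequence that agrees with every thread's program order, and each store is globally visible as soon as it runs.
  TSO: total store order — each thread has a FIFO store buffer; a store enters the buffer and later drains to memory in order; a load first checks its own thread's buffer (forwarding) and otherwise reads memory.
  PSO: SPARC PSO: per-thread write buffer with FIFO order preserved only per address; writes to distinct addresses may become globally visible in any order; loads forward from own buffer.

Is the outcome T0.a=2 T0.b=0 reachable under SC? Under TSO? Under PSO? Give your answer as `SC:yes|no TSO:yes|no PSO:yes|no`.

outcome vector order: (T0.a,T0.b)
under SC → (0,0), (0,1), (2,1)
under TSO → (0,0), (0,1), (2,1)
under PSO → (0,0), (0,1), (2,0), (2,1)
target (2,0) ∈ {PSO}

SC:no TSO:no PSO:yes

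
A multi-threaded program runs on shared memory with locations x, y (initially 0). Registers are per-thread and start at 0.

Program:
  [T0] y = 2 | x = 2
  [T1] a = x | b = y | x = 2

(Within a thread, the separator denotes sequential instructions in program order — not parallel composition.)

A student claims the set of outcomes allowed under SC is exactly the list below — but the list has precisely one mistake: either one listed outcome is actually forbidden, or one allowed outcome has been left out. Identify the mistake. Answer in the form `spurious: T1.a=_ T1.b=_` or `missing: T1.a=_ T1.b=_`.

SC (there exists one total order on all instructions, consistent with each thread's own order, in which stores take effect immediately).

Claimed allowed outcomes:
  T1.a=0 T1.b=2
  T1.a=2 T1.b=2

outcome vector order: (T1.a,T1.b)
SC (3): (0,0), (0,2), (2,2)
SC∖claimed = {(0,0)}

missing: T1.a=0 T1.b=0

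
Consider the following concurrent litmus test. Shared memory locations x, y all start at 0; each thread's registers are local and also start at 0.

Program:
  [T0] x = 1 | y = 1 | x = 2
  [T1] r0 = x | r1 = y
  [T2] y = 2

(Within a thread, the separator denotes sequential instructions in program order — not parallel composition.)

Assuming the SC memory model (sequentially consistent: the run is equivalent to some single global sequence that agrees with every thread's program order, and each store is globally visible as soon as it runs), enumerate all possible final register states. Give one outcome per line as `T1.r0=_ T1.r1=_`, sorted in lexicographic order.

outcome vector order: (T1.r0,T1.r1)
|SC outcomes| = 8

T1.r0=0 T1.r1=0
T1.r0=0 T1.r1=1
T1.r0=0 T1.r1=2
T1.r0=1 T1.r1=0
T1.r0=1 T1.r1=1
T1.r0=1 T1.r1=2
T1.r0=2 T1.r1=1
T1.r0=2 T1.r1=2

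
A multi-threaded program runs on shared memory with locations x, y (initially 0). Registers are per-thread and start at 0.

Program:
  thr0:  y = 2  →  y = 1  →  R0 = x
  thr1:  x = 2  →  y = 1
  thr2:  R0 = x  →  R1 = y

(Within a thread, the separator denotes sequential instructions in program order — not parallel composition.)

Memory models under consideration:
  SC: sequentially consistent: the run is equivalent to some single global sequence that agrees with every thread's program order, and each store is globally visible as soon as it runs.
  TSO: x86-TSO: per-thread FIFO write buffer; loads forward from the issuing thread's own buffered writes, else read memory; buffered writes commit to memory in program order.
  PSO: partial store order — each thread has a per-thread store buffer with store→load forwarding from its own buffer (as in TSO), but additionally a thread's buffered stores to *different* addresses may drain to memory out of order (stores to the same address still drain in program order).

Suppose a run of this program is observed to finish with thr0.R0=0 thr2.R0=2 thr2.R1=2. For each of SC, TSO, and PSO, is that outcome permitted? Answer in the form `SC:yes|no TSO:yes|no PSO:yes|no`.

SC:no TSO:yes PSO:yes

outcome vector order: (thr0.R0,thr2.R0,thr2.R1)
under SC → 000 001 002 021 200 201 202 220 221 222
under TSO → 000 001 002 020 021 022 200 201 202 220 221 222
under PSO → 000 001 002 020 021 022 200 201 202 220 221 222
target 022 ∈ {TSO,PSO}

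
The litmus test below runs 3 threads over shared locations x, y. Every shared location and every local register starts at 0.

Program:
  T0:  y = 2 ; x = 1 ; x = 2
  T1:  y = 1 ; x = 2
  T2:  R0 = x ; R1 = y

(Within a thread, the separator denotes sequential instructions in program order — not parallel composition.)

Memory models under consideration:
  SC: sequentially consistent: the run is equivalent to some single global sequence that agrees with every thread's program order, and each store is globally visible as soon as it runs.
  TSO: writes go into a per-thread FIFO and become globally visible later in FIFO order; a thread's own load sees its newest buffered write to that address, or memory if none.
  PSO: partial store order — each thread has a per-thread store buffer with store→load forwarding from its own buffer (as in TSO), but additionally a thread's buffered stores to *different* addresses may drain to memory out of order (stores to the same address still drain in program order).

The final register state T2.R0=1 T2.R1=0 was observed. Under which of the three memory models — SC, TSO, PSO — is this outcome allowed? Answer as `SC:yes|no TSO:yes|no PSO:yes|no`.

outcome vector order: (T2.R0,T2.R1)
SC: 7 outcomes — {(0,0), (0,1), (0,2), (1,1), (1,2), (2,1), (2,2)}
TSO: 7 outcomes — {(0,0), (0,1), (0,2), (1,1), (1,2), (2,1), (2,2)}
PSO: 9 outcomes — {(0,0), (0,1), (0,2), (1,0), (1,1), (1,2), (2,0), (2,1), (2,2)}
target (1,0) ∈ {PSO}

SC:no TSO:no PSO:yes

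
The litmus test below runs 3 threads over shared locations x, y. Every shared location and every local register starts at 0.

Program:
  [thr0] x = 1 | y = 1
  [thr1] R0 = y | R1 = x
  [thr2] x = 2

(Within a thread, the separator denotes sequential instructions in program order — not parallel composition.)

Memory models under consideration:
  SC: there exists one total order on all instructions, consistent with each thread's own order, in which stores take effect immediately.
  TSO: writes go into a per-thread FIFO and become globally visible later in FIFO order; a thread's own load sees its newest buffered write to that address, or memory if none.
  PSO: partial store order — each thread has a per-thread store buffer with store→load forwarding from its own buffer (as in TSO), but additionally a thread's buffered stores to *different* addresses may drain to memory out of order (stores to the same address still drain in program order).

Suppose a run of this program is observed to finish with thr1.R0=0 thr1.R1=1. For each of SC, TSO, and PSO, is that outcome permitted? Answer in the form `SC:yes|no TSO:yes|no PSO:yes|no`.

outcome vector order: (thr1.R0,thr1.R1)
SC: 5 outcomes — {00, 01, 02, 11, 12}
TSO: 5 outcomes — {00, 01, 02, 11, 12}
PSO: 6 outcomes — {00, 01, 02, 10, 11, 12}
target 01 ∈ {SC,TSO,PSO}

SC:yes TSO:yes PSO:yes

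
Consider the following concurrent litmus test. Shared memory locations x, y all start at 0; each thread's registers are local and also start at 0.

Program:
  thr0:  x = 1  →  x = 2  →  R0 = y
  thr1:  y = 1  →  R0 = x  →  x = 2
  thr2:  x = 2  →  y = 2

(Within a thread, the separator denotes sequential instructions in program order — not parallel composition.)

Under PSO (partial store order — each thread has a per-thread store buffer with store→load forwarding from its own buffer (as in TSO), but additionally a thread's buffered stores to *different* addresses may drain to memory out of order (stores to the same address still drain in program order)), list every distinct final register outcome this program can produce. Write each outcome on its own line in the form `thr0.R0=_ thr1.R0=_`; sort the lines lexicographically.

thr0.R0=0 thr1.R0=0
thr0.R0=0 thr1.R0=1
thr0.R0=0 thr1.R0=2
thr0.R0=1 thr1.R0=0
thr0.R0=1 thr1.R0=1
thr0.R0=1 thr1.R0=2
thr0.R0=2 thr1.R0=0
thr0.R0=2 thr1.R0=1
thr0.R0=2 thr1.R0=2

outcome vector order: (thr0.R0,thr1.R0)
|PSO outcomes| = 9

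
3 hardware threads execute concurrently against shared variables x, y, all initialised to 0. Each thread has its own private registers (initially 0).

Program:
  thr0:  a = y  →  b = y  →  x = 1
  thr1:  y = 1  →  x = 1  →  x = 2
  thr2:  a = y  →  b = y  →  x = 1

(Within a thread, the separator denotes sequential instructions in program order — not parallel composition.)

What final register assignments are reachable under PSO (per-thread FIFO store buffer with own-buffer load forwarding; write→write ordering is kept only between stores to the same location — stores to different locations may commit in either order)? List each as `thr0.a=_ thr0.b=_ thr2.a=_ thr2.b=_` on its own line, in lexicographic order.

thr0.a=0 thr0.b=0 thr2.a=0 thr2.b=0
thr0.a=0 thr0.b=0 thr2.a=0 thr2.b=1
thr0.a=0 thr0.b=0 thr2.a=1 thr2.b=1
thr0.a=0 thr0.b=1 thr2.a=0 thr2.b=0
thr0.a=0 thr0.b=1 thr2.a=0 thr2.b=1
thr0.a=0 thr0.b=1 thr2.a=1 thr2.b=1
thr0.a=1 thr0.b=1 thr2.a=0 thr2.b=0
thr0.a=1 thr0.b=1 thr2.a=0 thr2.b=1
thr0.a=1 thr0.b=1 thr2.a=1 thr2.b=1

outcome vector order: (thr0.a,thr0.b,thr2.a,thr2.b)
|PSO outcomes| = 9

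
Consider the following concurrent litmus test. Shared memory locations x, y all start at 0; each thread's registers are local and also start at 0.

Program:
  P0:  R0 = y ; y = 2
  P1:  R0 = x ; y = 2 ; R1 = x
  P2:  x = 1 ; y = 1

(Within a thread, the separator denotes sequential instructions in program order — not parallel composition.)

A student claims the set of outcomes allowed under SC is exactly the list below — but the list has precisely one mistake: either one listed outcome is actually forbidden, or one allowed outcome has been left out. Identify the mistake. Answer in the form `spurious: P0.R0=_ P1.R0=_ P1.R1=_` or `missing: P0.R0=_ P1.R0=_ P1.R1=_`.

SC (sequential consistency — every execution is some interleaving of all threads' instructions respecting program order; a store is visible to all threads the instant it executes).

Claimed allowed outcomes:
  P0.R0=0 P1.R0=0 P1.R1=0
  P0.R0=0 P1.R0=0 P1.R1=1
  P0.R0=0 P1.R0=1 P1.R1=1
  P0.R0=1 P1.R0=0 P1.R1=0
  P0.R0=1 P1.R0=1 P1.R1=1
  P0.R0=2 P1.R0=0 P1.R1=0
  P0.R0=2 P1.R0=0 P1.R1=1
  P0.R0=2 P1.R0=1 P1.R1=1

outcome vector order: (P0.R0,P1.R0,P1.R1)
under SC → <0 0 0>, <0 0 1>, <0 1 1>, <1 0 0>, <1 0 1>, <1 1 1>, <2 0 0>, <2 0 1>, <2 1 1>
SC∖claimed = {<1 0 1>}

missing: P0.R0=1 P1.R0=0 P1.R1=1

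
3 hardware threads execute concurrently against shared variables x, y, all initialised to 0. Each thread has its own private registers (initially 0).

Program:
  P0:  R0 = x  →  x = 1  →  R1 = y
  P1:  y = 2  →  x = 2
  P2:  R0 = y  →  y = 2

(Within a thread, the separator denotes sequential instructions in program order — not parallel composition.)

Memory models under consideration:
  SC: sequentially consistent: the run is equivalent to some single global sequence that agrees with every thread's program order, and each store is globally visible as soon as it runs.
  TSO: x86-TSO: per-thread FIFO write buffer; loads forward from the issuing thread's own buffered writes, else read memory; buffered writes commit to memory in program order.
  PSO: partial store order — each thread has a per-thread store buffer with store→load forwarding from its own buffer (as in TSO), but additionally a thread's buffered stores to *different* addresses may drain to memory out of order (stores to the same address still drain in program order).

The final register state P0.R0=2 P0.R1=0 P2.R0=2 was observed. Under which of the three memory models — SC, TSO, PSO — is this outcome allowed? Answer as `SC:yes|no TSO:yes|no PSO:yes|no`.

outcome vector order: (P0.R0,P0.R1,P2.R0)
under SC → 0/0/0, 0/0/2, 0/2/0, 0/2/2, 2/2/0, 2/2/2
under TSO → 0/0/0, 0/0/2, 0/2/0, 0/2/2, 2/2/0, 2/2/2
under PSO → 0/0/0, 0/0/2, 0/2/0, 0/2/2, 2/0/0, 2/0/2, 2/2/0, 2/2/2
target 2/0/2 ∈ {PSO}

SC:no TSO:no PSO:yes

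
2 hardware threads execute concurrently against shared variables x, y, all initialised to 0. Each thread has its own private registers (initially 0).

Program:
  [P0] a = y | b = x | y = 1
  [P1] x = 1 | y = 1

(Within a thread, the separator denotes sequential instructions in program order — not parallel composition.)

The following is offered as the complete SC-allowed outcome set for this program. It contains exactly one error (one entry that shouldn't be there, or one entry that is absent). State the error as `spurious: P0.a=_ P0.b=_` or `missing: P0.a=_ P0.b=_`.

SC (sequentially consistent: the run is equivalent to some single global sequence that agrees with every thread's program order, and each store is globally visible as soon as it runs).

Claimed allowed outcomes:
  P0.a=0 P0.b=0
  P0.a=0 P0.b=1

outcome vector order: (P0.a,P0.b)
SC (3): 00, 01, 11
SC∖claimed = {11}

missing: P0.a=1 P0.b=1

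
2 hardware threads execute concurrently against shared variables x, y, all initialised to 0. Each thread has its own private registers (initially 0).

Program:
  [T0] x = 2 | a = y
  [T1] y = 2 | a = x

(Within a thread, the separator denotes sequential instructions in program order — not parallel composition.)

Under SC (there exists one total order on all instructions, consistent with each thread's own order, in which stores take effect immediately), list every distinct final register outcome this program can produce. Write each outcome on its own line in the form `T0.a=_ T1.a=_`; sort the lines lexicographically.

outcome vector order: (T0.a,T1.a)
|SC outcomes| = 3

T0.a=0 T1.a=2
T0.a=2 T1.a=0
T0.a=2 T1.a=2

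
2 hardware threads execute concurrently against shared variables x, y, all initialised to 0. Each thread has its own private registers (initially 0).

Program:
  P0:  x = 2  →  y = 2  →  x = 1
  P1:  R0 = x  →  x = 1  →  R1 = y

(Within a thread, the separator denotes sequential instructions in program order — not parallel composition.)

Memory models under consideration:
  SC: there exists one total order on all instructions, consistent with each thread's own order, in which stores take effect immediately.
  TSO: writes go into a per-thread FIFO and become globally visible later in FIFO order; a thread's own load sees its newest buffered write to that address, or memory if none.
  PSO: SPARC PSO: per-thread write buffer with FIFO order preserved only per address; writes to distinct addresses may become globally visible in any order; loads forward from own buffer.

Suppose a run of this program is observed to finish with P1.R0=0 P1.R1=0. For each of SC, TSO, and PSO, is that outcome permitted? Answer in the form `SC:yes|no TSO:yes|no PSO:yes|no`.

outcome vector order: (P1.R0,P1.R1)
SC (5): <0 0>, <0 2>, <1 2>, <2 0>, <2 2>
TSO (5): <0 0>, <0 2>, <1 2>, <2 0>, <2 2>
PSO (6): <0 0>, <0 2>, <1 0>, <1 2>, <2 0>, <2 2>
target <0 0> ∈ {SC,TSO,PSO}

SC:yes TSO:yes PSO:yes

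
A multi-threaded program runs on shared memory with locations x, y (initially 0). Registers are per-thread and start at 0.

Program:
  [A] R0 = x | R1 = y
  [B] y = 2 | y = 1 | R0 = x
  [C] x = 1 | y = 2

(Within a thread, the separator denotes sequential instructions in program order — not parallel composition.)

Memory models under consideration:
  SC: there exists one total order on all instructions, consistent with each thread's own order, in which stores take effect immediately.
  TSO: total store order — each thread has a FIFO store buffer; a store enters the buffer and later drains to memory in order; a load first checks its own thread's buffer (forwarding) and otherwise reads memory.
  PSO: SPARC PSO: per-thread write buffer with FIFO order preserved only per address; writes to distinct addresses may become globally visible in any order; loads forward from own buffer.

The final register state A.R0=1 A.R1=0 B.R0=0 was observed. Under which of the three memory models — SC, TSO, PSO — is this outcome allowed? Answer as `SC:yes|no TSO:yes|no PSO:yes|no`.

outcome vector order: (A.R0,A.R1,B.R0)
SC (11): 000, 001, 010, 011, 020, 021, 101, 110, 111, 120, 121
TSO (12): 000, 001, 010, 011, 020, 021, 100, 101, 110, 111, 120, 121
PSO (12): 000, 001, 010, 011, 020, 021, 100, 101, 110, 111, 120, 121
target 100 ∈ {TSO,PSO}

SC:no TSO:yes PSO:yes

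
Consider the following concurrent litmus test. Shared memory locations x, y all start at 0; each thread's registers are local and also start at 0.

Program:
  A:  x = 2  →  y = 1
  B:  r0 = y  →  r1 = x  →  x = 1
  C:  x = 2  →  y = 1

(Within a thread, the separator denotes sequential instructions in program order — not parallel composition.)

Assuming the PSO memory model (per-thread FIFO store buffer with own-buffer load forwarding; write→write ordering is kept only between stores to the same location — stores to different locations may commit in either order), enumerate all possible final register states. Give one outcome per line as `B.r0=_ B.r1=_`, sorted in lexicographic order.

outcome vector order: (B.r0,B.r1)
|PSO outcomes| = 4

B.r0=0 B.r1=0
B.r0=0 B.r1=2
B.r0=1 B.r1=0
B.r0=1 B.r1=2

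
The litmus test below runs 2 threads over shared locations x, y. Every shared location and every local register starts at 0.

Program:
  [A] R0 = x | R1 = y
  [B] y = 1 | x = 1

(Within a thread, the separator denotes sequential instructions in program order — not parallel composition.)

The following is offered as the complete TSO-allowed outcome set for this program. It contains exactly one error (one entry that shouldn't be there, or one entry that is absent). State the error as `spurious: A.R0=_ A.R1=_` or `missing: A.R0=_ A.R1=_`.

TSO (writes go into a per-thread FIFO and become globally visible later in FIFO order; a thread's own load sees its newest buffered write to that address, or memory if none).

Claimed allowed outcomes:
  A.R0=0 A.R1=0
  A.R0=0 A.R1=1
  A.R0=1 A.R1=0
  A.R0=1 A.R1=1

spurious: A.R0=1 A.R1=0

outcome vector order: (A.R0,A.R1)
TSO (3): 0/0, 0/1, 1/1
claimed∖TSO = {1/0}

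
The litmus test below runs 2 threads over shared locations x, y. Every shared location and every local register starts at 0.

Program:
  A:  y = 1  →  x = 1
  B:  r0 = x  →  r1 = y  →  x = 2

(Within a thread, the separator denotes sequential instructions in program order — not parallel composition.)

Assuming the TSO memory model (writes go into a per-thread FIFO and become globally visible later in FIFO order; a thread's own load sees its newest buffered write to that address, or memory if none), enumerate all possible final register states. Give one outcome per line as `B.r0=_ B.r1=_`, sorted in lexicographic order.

B.r0=0 B.r1=0
B.r0=0 B.r1=1
B.r0=1 B.r1=1

outcome vector order: (B.r0,B.r1)
|TSO outcomes| = 3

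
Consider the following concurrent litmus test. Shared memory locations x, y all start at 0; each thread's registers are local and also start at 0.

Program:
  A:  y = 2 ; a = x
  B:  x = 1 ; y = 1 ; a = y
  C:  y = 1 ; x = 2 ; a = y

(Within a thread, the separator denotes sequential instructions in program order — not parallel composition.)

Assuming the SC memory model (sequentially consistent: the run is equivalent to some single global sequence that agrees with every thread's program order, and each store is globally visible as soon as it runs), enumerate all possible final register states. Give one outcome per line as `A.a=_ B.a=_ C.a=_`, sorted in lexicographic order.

A.a=0 B.a=1 C.a=1
A.a=0 B.a=1 C.a=2
A.a=1 B.a=1 C.a=1
A.a=1 B.a=1 C.a=2
A.a=1 B.a=2 C.a=1
A.a=1 B.a=2 C.a=2
A.a=2 B.a=1 C.a=1
A.a=2 B.a=1 C.a=2
A.a=2 B.a=2 C.a=1
A.a=2 B.a=2 C.a=2

outcome vector order: (A.a,B.a,C.a)
|SC outcomes| = 10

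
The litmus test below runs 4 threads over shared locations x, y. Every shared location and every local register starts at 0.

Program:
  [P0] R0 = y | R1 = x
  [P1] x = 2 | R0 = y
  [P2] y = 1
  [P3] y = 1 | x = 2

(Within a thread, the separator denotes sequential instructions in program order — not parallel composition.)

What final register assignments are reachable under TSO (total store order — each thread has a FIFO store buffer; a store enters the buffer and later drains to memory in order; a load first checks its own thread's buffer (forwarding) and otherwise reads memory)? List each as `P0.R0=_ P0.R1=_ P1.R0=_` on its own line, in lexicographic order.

P0.R0=0 P0.R1=0 P1.R0=0
P0.R0=0 P0.R1=0 P1.R0=1
P0.R0=0 P0.R1=2 P1.R0=0
P0.R0=0 P0.R1=2 P1.R0=1
P0.R0=1 P0.R1=0 P1.R0=0
P0.R0=1 P0.R1=0 P1.R0=1
P0.R0=1 P0.R1=2 P1.R0=0
P0.R0=1 P0.R1=2 P1.R0=1

outcome vector order: (P0.R0,P0.R1,P1.R0)
|TSO outcomes| = 8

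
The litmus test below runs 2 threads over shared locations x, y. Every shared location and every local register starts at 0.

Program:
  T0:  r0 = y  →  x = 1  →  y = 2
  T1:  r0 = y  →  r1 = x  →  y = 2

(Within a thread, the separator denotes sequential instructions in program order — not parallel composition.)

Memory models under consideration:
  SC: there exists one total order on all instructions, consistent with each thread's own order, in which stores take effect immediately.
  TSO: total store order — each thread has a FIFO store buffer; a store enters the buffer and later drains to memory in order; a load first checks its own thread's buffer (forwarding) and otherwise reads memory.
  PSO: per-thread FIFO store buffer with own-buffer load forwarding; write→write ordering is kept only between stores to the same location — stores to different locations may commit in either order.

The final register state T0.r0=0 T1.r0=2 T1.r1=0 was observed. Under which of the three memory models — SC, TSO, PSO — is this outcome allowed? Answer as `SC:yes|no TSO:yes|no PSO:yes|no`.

outcome vector order: (T0.r0,T1.r0,T1.r1)
SC: 4 outcomes — {<0 0 0>; <0 0 1>; <0 2 1>; <2 0 0>}
TSO: 4 outcomes — {<0 0 0>; <0 0 1>; <0 2 1>; <2 0 0>}
PSO: 5 outcomes — {<0 0 0>; <0 0 1>; <0 2 0>; <0 2 1>; <2 0 0>}
target <0 2 0> ∈ {PSO}

SC:no TSO:no PSO:yes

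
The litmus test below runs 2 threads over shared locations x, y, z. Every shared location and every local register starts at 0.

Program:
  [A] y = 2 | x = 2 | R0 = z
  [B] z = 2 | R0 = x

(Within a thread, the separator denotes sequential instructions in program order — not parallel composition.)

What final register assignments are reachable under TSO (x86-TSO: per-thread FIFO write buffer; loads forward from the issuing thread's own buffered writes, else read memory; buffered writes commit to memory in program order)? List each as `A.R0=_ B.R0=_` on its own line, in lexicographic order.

A.R0=0 B.R0=0
A.R0=0 B.R0=2
A.R0=2 B.R0=0
A.R0=2 B.R0=2

outcome vector order: (A.R0,B.R0)
|TSO outcomes| = 4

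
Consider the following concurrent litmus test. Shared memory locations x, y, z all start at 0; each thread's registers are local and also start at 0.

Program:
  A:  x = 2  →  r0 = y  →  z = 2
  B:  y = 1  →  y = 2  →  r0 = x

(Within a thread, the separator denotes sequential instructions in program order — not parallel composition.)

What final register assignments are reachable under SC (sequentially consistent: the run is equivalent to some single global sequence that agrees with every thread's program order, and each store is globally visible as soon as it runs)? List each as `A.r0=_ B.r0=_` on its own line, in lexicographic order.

A.r0=0 B.r0=2
A.r0=1 B.r0=2
A.r0=2 B.r0=0
A.r0=2 B.r0=2

outcome vector order: (A.r0,B.r0)
|SC outcomes| = 4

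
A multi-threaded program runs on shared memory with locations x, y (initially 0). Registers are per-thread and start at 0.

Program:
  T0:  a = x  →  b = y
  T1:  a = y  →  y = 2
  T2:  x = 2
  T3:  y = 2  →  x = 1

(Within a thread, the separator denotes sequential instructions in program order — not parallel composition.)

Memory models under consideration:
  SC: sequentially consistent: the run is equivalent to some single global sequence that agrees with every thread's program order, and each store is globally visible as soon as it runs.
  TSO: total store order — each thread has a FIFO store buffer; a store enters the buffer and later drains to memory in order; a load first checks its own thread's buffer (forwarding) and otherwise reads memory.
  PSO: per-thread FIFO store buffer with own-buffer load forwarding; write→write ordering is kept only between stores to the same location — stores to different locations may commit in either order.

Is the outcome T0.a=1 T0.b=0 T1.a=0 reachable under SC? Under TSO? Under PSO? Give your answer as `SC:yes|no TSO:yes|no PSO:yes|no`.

outcome vector order: (T0.a,T0.b,T1.a)
[SC] allowed = {000, 002, 020, 022, 120, 122, 200, 202, 220, 222}
[TSO] allowed = {000, 002, 020, 022, 120, 122, 200, 202, 220, 222}
[PSO] allowed = {000, 002, 020, 022, 100, 102, 120, 122, 200, 202, 220, 222}
target 100 ∈ {PSO}

SC:no TSO:no PSO:yes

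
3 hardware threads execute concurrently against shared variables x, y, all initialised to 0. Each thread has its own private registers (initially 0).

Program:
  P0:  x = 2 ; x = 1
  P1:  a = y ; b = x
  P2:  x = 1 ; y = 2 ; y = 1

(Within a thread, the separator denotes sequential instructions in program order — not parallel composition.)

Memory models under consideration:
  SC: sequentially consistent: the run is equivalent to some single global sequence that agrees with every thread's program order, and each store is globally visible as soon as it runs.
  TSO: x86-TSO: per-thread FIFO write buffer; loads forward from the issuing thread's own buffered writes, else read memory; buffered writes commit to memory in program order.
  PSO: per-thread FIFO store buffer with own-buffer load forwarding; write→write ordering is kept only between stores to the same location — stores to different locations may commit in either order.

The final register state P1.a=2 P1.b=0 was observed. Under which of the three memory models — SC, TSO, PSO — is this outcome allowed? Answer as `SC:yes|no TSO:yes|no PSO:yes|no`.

outcome vector order: (P1.a,P1.b)
SC (7): (0,0) (0,1) (0,2) (1,1) (1,2) (2,1) (2,2)
TSO (7): (0,0) (0,1) (0,2) (1,1) (1,2) (2,1) (2,2)
PSO (9): (0,0) (0,1) (0,2) (1,0) (1,1) (1,2) (2,0) (2,1) (2,2)
target (2,0) ∈ {PSO}

SC:no TSO:no PSO:yes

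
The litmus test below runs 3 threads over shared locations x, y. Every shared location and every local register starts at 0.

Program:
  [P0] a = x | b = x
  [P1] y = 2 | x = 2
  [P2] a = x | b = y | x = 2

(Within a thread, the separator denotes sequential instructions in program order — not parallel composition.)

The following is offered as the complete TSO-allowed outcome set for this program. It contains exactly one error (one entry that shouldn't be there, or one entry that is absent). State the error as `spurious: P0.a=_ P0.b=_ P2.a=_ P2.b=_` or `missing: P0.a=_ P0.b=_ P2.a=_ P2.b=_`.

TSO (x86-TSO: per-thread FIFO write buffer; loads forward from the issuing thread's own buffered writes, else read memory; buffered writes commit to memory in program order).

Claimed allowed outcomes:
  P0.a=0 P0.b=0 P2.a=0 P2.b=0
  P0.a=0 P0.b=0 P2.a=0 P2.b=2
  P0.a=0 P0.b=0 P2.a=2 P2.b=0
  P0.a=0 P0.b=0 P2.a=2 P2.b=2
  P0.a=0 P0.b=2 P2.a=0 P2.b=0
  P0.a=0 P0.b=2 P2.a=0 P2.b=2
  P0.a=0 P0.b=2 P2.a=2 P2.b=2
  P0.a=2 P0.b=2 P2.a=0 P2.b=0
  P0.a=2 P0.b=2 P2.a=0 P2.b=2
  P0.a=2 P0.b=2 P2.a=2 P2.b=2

outcome vector order: (P0.a,P0.b,P2.a,P2.b)
TSO: 9 outcomes — {0/0/0/0 0/0/0/2 0/0/2/2 0/2/0/0 0/2/0/2 0/2/2/2 2/2/0/0 2/2/0/2 2/2/2/2}
claimed∖TSO = {0/0/2/0}

spurious: P0.a=0 P0.b=0 P2.a=2 P2.b=0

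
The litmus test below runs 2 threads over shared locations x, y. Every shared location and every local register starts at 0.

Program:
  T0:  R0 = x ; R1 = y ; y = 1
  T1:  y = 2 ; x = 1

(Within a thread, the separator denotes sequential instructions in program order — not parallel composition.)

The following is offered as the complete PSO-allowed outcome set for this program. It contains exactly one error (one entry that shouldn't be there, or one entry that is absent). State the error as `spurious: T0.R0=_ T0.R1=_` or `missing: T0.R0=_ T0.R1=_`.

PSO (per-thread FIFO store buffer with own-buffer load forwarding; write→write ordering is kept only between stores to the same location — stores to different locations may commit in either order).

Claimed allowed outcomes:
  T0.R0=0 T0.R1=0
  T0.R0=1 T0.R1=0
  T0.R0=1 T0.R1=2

outcome vector order: (T0.R0,T0.R1)
PSO: 4 outcomes — {(0,0), (0,2), (1,0), (1,2)}
PSO∖claimed = {(0,2)}

missing: T0.R0=0 T0.R1=2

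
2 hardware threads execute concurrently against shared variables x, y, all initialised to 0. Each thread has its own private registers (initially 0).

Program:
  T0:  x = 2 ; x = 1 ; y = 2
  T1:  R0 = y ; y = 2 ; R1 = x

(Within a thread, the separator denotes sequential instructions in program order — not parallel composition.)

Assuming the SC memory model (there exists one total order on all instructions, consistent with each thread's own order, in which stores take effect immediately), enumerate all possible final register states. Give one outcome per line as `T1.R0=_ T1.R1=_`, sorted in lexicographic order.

outcome vector order: (T1.R0,T1.R1)
|SC outcomes| = 4

T1.R0=0 T1.R1=0
T1.R0=0 T1.R1=1
T1.R0=0 T1.R1=2
T1.R0=2 T1.R1=1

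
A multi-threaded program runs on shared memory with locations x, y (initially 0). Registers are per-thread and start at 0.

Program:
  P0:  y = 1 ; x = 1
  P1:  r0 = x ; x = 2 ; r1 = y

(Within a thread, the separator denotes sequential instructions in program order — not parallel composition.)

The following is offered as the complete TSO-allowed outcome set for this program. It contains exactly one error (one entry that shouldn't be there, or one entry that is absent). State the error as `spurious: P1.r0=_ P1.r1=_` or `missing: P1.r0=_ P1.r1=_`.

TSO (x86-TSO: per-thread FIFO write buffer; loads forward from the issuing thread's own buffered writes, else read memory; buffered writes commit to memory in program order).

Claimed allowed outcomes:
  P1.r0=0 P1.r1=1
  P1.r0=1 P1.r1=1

missing: P1.r0=0 P1.r1=0

outcome vector order: (P1.r0,P1.r1)
TSO (3): <0 0> <0 1> <1 1>
TSO∖claimed = {<0 0>}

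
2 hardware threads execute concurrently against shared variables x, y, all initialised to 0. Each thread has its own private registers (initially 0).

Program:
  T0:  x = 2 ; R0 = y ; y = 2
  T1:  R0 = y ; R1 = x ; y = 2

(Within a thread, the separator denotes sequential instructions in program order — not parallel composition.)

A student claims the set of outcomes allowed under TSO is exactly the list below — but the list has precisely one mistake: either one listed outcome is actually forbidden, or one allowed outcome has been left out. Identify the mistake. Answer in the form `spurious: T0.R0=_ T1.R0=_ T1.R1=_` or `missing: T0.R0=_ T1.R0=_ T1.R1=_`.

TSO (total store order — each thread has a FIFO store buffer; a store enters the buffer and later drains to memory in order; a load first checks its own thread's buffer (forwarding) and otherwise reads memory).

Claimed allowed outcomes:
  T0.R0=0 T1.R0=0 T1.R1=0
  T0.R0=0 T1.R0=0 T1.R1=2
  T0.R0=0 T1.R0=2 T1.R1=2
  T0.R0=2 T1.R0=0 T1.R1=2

missing: T0.R0=2 T1.R0=0 T1.R1=0

outcome vector order: (T0.R0,T1.R0,T1.R1)
TSO: 5 outcomes — {<0 0 0>, <0 0 2>, <0 2 2>, <2 0 0>, <2 0 2>}
TSO∖claimed = {<2 0 0>}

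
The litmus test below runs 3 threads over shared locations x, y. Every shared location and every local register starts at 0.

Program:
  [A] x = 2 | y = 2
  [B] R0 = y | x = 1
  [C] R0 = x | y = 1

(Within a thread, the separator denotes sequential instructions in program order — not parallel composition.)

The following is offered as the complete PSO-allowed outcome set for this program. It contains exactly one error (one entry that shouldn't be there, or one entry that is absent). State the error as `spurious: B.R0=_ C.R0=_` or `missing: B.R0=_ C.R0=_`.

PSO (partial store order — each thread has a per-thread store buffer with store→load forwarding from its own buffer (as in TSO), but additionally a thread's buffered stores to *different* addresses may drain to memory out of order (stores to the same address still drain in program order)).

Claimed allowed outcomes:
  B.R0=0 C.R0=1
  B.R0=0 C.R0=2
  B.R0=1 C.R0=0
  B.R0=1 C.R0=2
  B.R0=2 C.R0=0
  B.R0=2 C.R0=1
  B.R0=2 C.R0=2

missing: B.R0=0 C.R0=0

outcome vector order: (B.R0,C.R0)
under PSO → 0/0, 0/1, 0/2, 1/0, 1/2, 2/0, 2/1, 2/2
PSO∖claimed = {0/0}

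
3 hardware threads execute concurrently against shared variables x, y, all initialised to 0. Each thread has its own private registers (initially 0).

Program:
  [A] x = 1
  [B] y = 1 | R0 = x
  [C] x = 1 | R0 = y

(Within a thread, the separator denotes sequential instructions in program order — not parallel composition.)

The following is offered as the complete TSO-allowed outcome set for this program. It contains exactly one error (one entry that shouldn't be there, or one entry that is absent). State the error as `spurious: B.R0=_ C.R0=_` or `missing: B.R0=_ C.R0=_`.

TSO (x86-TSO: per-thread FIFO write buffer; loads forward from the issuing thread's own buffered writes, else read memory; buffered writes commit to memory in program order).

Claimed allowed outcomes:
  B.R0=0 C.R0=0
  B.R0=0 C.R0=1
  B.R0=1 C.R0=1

missing: B.R0=1 C.R0=0

outcome vector order: (B.R0,C.R0)
TSO (4): 0/0, 0/1, 1/0, 1/1
TSO∖claimed = {1/0}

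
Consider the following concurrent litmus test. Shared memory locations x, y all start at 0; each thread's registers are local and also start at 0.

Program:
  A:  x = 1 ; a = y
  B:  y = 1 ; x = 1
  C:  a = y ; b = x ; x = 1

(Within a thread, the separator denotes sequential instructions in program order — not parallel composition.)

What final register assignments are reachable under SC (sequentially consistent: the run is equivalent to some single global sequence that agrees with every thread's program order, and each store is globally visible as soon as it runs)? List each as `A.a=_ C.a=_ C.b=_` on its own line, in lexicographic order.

A.a=0 C.a=0 C.b=0
A.a=0 C.a=0 C.b=1
A.a=0 C.a=1 C.b=1
A.a=1 C.a=0 C.b=0
A.a=1 C.a=0 C.b=1
A.a=1 C.a=1 C.b=0
A.a=1 C.a=1 C.b=1

outcome vector order: (A.a,C.a,C.b)
|SC outcomes| = 7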